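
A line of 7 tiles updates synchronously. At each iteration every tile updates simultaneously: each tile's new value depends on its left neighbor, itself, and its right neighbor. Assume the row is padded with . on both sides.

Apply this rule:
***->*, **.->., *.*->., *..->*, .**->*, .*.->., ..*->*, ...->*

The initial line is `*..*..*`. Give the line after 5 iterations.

.**.**.
**..*.*
*.**...
..*.***
**..**.

**..**.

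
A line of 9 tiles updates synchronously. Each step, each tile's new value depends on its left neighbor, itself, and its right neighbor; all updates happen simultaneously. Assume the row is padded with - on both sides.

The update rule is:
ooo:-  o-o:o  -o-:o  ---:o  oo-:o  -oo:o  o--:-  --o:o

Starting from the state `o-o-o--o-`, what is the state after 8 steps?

ooooo--o-

ooooo-oo-
o---oooo-
o-ooo--o-
ooo-o-oo-
o-oooooo-
ooo----o-
o-o-oooo-
ooooo--o-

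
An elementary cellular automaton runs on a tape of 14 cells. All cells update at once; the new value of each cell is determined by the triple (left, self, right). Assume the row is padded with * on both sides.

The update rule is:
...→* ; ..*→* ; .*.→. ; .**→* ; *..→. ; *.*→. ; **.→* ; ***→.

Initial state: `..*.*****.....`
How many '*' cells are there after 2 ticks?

4

tick 1: .*..*...*.****
tick 2: ...*..**..*...
count of *: 4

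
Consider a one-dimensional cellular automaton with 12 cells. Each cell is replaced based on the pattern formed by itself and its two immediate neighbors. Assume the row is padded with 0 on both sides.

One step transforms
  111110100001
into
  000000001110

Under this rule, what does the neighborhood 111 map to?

At position 1 the neighborhood is 111; the next row has 0 there.

0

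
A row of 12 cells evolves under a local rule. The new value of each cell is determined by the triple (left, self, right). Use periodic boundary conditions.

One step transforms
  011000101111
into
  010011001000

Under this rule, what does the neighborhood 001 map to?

1

At position 5 the neighborhood is 001; the next row has 1 there.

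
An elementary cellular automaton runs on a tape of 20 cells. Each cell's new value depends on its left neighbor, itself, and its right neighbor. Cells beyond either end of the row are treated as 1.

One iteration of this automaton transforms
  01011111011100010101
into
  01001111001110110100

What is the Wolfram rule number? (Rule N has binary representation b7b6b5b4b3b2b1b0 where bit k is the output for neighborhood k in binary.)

position 4: 111 → 1  (bit 7 = 1)
position 7: 110 → 1  (bit 6 = 1)
position 0: 101 → 0  (bit 5 = 0)
position 12: 100 → 1  (bit 4 = 1)
position 3: 011 → 0  (bit 3 = 0)
position 1: 010 → 1  (bit 2 = 1)
position 14: 001 → 1  (bit 1 = 1)
position 13: 000 → 0  (bit 0 = 0)
bits b7..b0 = 11010110 = 214

214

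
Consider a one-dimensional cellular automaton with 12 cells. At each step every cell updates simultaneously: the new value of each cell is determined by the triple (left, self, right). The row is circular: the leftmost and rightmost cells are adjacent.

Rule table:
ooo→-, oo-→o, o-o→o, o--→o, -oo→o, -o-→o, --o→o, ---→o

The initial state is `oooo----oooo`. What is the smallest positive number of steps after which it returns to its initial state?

2

step 1: ---oooooo---
step 2: oooo----oooo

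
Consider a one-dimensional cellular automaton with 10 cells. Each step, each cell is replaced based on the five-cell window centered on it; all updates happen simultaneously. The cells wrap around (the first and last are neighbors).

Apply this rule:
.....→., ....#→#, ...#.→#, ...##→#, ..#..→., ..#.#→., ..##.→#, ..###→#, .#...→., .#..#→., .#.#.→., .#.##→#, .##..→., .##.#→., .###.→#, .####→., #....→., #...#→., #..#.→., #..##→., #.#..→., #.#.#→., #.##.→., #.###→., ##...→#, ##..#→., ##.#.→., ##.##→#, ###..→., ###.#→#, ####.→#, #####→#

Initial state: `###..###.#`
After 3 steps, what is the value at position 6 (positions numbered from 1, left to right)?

.#...####.
....##.#..
..###.....
position 6 holds .

.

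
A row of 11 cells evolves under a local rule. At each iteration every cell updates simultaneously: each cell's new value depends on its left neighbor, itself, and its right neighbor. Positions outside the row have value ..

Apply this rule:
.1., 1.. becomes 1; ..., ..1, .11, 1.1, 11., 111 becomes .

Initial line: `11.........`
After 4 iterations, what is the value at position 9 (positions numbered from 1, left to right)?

.

..1........
..11.......
....1......
....11.....
position 9 holds .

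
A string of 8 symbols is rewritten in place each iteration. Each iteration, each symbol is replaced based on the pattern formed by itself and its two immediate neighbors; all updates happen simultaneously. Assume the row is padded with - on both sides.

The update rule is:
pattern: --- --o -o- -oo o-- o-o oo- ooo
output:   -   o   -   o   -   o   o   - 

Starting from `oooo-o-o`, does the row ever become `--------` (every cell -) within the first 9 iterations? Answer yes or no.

o--oo-o-
--oooo--
-oo--o--
ooo-o---
o-oo----
-ooo----
oo-o----
ooo-----
o-o-----
iteration 9 is o-o-----, still not uniform -

no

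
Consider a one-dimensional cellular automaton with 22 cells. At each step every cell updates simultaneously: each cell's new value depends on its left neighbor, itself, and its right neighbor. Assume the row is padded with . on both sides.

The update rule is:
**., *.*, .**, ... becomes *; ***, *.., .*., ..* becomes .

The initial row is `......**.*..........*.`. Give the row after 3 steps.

*****.***..********...
*...***.*..*......*.**
..*.*.**.....****..***

..*.*.**.....****..***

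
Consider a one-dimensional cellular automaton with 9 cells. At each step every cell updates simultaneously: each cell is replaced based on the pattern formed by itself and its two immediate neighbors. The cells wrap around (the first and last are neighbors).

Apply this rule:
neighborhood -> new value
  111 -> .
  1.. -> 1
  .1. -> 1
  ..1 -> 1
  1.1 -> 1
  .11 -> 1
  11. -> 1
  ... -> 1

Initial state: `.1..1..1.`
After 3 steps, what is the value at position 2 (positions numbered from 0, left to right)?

111111111
.........
111111111
position 2 holds 1

1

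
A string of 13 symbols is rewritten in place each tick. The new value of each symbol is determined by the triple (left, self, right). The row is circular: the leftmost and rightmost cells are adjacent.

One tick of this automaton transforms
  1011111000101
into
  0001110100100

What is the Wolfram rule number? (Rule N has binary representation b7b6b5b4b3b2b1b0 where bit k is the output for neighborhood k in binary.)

position 3: 111 → 1  (bit 7 = 1)
position 0: 110 → 0  (bit 6 = 0)
position 1: 101 → 0  (bit 5 = 0)
position 7: 100 → 1  (bit 4 = 1)
position 2: 011 → 0  (bit 3 = 0)
position 10: 010 → 1  (bit 2 = 1)
position 9: 001 → 0  (bit 1 = 0)
position 8: 000 → 0  (bit 0 = 0)
bits b7..b0 = 10010100 = 148

148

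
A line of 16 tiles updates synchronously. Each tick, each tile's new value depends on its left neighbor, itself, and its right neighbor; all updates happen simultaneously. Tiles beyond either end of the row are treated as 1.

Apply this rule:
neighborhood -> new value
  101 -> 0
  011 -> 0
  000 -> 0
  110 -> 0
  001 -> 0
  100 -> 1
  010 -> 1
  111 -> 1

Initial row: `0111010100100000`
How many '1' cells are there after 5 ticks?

0010010110110000
1011010000001000
0000011000001100
1000000100000010
0100000110000010
count of 1: 4

4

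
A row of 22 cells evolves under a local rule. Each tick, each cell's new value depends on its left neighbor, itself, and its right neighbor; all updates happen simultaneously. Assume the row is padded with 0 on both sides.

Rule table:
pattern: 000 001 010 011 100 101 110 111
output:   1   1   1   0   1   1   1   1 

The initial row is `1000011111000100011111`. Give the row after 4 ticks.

tick 1: 1111101111111111101111
tick 2: 0111110111111111110111
tick 3: 1011111011111111111011
tick 4: 1101111101111111111101

1101111101111111111101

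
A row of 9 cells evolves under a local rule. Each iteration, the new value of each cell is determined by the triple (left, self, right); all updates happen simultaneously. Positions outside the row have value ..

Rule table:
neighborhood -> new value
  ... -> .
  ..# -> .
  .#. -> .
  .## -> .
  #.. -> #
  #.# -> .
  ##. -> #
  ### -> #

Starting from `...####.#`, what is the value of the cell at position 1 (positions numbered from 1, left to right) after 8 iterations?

.

....###..
.....###.
......###
.......##
........#
.........
.........  (fixed point — unchanged through iteration 8)
position 1 holds .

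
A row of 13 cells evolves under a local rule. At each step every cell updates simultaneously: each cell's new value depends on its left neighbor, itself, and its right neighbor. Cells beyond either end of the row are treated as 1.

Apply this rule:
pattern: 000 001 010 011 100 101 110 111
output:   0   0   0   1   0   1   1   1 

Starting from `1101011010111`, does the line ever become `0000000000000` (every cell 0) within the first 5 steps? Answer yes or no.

1110111101111
1111111111111
1111111111111  (fixed point — unchanged through step 5)
step 5 is 1111111111111, still not uniform 0

no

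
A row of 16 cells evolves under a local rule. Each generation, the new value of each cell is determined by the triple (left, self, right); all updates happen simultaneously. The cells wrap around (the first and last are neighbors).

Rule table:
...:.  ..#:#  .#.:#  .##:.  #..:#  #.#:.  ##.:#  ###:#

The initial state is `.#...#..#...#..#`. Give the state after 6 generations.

#######..#####..

.##.######.#####
..#..#####..####
#####.######.###
#####..#####..##
#######.######.#
#######..#####..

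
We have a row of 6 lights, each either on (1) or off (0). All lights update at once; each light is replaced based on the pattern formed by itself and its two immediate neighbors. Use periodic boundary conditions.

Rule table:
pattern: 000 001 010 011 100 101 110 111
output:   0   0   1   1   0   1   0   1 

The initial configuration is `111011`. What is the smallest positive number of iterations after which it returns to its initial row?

iteration 1: 110111
iteration 2: 101111
iteration 3: 011111
iteration 4: 111110
iteration 5: 111101
iteration 6: 111011

6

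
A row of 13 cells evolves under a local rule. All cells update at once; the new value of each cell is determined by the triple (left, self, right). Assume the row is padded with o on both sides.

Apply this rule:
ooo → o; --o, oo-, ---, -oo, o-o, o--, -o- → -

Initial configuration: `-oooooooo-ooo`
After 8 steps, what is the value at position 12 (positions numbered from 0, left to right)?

--oooooo---oo
---oooo-----o
----oo-------
-------------
-------------  (fixed point — unchanged through step 8)
position 12 holds -

-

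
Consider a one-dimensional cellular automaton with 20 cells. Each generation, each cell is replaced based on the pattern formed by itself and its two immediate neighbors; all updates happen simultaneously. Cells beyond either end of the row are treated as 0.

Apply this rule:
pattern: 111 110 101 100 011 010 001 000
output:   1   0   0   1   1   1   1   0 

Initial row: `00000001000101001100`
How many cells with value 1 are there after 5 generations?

14

00000011101101111010
00000111001001110011
00001110111111101110
00011100111111001101
00111011111110111001
count of 1: 14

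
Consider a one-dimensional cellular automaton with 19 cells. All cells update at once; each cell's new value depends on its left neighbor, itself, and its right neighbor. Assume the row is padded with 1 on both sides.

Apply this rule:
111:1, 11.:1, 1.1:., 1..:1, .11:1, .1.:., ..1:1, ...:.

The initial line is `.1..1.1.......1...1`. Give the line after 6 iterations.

..11...1.....1.1.11
11111.1.1...1....11
11111....1.1.1..111
111111..1.....11111
11111111.1...111111
11111111..1.1111111

11111111..1.1111111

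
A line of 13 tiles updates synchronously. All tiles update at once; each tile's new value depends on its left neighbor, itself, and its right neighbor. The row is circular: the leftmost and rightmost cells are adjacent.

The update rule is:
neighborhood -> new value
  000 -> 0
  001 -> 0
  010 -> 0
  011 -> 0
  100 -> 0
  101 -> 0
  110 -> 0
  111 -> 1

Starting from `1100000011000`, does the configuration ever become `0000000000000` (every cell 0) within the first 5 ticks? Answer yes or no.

yes

tick 1: 0000000000000
all cells are 0 at tick 1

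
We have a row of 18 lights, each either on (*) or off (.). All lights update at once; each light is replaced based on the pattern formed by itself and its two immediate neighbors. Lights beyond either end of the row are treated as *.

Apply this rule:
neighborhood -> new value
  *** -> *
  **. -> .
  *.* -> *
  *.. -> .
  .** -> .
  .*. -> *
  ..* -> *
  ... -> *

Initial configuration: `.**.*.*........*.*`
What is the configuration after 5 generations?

*..****.*********.
..*.**.*.*******.*
.***..***.*****.*.
*.*..*.*.*.***.***
.**.*******.*.*.**

.**.*******.*.*.**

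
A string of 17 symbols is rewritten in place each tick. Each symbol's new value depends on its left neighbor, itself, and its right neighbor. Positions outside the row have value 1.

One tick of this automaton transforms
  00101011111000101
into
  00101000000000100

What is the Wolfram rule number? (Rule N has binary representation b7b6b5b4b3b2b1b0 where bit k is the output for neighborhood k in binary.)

4

position 7: 111 → 0  (bit 7 = 0)
position 10: 110 → 0  (bit 6 = 0)
position 3: 101 → 0  (bit 5 = 0)
position 0: 100 → 0  (bit 4 = 0)
position 6: 011 → 0  (bit 3 = 0)
position 2: 010 → 1  (bit 2 = 1)
position 1: 001 → 0  (bit 1 = 0)
position 12: 000 → 0  (bit 0 = 0)
bits b7..b0 = 00000100 = 4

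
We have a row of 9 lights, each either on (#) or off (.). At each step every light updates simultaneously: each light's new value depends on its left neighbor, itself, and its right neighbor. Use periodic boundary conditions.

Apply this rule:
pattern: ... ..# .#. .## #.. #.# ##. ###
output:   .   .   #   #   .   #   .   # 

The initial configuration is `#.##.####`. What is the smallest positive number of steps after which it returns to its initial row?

step 1: .##.#####
step 2: ##.#####.
step 3: #.#####.#
step 4: .#####.##
step 5: #####.##.
step 6: ####.##.#
step 7: ###.##.##
step 8: ##.##.###
step 9: #.##.####

9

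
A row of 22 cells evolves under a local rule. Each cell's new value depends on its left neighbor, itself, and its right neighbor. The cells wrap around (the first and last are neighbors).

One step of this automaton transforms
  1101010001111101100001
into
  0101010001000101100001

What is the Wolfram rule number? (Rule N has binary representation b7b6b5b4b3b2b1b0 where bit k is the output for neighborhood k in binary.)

76

position 0: 111 → 0  (bit 7 = 0)
position 1: 110 → 1  (bit 6 = 1)
position 2: 101 → 0  (bit 5 = 0)
position 6: 100 → 0  (bit 4 = 0)
position 9: 011 → 1  (bit 3 = 1)
position 3: 010 → 1  (bit 2 = 1)
position 8: 001 → 0  (bit 1 = 0)
position 7: 000 → 0  (bit 0 = 0)
bits b7..b0 = 01001100 = 76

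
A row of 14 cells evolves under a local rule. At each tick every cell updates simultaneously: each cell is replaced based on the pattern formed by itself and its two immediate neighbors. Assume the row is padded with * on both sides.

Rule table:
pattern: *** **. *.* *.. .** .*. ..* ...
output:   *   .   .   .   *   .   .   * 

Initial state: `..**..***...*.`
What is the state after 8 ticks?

..*...**..*...
....*.*.....*.
.**.....***...
.*..***.**..*.
....**..*.....
.**.*.....***.
.*....***.**..
...**.**..*...

...**.**..*...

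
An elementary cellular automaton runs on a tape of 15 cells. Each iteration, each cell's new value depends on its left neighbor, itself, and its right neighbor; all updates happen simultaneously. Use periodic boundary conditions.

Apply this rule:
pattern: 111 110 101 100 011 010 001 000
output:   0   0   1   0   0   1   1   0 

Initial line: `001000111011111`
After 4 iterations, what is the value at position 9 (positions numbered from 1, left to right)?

011001000100000
100011001100000
100100010000001
001100110000010
position 9 holds 0

0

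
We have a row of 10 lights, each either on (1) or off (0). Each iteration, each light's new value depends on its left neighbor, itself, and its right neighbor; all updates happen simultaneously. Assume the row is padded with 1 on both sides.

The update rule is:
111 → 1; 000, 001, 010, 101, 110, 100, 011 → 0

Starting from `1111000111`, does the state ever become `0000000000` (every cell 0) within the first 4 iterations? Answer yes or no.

iteration 1: 1110000011
iteration 2: 1100000001
iteration 3: 1000000000
iteration 4: 0000000000
all cells are 0 at iteration 4

yes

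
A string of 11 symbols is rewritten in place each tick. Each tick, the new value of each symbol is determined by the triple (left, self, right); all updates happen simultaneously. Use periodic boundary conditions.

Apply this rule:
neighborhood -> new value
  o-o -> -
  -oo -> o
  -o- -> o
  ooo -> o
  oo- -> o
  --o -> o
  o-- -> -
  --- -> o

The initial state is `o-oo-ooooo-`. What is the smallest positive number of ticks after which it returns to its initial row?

o-oo-ooooo-

1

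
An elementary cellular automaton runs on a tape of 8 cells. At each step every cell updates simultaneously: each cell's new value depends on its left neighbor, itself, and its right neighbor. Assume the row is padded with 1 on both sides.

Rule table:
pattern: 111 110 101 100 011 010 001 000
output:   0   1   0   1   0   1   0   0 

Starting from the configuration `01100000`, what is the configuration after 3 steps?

11001100

step 1: 00110000
step 2: 10011000
step 3: 11001100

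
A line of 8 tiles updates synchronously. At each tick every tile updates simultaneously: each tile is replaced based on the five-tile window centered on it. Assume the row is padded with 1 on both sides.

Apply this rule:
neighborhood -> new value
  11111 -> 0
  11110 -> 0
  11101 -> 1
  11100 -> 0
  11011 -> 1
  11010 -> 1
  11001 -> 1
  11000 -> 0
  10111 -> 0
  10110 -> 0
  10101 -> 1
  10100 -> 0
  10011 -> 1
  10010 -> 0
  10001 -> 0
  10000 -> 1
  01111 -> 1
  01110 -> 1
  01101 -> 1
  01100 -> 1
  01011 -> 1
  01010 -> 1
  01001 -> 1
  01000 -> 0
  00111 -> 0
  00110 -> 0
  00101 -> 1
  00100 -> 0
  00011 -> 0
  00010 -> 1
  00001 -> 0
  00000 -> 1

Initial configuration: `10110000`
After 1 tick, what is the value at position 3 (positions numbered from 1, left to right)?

tick 1: 11010100
position 3 holds 0

0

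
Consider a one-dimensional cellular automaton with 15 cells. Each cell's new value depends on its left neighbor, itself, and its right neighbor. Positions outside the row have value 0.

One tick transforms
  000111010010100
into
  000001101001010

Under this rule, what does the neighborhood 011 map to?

At position 3 the neighborhood is 011; the next row has 0 there.

0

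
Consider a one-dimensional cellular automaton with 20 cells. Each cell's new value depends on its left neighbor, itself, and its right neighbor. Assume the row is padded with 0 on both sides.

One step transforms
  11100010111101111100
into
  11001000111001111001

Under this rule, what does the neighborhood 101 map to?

At position 7 the neighborhood is 101; the next row has 0 there.

0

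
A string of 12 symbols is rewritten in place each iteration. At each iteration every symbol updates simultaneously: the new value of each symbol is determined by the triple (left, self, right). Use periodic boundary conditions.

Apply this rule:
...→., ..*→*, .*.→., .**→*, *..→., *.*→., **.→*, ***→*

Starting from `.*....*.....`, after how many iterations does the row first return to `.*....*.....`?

*....*......
....*......*
...*......*.
..*......*..
.*......*...
*......*....
......*....*
.....*....*.
....*....*..
...*....*...
..*....*....
.*....*.....

12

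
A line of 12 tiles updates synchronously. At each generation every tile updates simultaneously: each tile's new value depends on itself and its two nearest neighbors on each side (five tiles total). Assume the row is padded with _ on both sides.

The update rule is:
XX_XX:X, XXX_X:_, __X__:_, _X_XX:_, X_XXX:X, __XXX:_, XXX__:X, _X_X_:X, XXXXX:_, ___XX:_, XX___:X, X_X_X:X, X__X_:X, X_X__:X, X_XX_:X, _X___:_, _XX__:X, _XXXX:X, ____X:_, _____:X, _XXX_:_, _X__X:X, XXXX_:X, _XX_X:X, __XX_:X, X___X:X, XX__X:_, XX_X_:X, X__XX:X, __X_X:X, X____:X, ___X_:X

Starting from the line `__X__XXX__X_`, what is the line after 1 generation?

_X_XX__X_X__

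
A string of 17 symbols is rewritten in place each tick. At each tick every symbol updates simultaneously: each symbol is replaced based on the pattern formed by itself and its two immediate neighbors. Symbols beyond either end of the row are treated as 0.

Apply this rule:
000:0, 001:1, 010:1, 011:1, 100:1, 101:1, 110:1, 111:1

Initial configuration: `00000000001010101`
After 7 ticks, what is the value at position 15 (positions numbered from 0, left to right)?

00000000011111111
00000000111111111
00000001111111111
00000011111111111
00000111111111111
00001111111111111
00011111111111111
position 15 holds 1

1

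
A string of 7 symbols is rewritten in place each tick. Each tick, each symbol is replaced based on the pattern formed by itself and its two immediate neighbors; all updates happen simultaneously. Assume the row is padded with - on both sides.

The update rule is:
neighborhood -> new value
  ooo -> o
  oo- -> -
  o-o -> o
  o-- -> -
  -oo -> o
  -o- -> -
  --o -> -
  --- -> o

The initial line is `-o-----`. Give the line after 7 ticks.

----oo-

---oooo
oo-ooo-
o-ooo--
-ooo--o
-oo----
-o--ooo
----oo-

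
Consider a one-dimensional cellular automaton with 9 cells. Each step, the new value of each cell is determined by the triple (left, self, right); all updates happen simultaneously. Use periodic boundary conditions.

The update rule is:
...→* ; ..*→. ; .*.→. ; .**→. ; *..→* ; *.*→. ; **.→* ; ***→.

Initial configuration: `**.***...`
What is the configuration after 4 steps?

.*...***.
..**...**
*..***..*
**...**..

**...**..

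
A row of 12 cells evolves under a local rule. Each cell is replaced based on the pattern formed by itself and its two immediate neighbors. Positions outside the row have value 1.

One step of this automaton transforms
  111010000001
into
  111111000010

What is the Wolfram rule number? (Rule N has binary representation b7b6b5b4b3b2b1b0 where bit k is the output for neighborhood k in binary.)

position 0: 111 → 1  (bit 7 = 1)
position 2: 110 → 1  (bit 6 = 1)
position 3: 101 → 1  (bit 5 = 1)
position 5: 100 → 1  (bit 4 = 1)
position 11: 011 → 0  (bit 3 = 0)
position 4: 010 → 1  (bit 2 = 1)
position 10: 001 → 1  (bit 1 = 1)
position 6: 000 → 0  (bit 0 = 0)
bits b7..b0 = 11110110 = 246

246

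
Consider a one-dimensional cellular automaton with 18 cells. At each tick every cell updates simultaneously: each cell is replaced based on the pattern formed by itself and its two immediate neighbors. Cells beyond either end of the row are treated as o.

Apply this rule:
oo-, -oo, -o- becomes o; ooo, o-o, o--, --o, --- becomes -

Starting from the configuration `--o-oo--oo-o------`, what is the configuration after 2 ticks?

--o-oo--oo-o------

--o-oo--oo-o------  (fixed point — unchanged through tick 2)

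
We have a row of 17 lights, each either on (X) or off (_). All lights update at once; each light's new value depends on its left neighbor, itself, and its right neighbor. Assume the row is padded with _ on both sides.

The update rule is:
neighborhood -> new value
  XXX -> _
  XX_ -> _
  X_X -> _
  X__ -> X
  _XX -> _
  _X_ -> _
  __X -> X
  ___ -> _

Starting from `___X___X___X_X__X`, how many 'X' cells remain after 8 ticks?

__X_X_X_X_X___XX_
_X_________X_X__X
X_X_______X___XX_
___X_____X_X_X__X
__X_X___X_____XX_
_X___X_X_X___X__X
X_X_X_____X_X_XX_
_____X___X______X
count of X: 3

3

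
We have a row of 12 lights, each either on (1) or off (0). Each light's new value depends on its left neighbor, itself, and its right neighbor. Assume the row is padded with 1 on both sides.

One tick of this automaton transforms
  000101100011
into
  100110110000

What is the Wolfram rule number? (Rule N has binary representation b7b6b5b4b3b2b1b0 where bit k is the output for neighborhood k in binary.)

position 11: 111 → 0  (bit 7 = 0)
position 6: 110 → 1  (bit 6 = 1)
position 4: 101 → 1  (bit 5 = 1)
position 0: 100 → 1  (bit 4 = 1)
position 5: 011 → 0  (bit 3 = 0)
position 3: 010 → 1  (bit 2 = 1)
position 2: 001 → 0  (bit 1 = 0)
position 1: 000 → 0  (bit 0 = 0)
bits b7..b0 = 01110100 = 116

116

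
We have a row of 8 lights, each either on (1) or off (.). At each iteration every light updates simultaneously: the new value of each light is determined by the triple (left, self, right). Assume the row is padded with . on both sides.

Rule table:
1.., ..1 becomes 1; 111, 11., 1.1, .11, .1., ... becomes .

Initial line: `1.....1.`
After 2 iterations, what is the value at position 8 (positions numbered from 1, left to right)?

.

.1...1.1
1.1.1...
position 8 holds .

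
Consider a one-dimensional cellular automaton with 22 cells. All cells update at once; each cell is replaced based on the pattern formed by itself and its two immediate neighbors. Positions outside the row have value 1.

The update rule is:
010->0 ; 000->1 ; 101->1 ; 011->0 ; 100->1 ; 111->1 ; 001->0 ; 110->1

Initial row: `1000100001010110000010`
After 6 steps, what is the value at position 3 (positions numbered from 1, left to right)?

1

1110011100101011111001
1111001110010101111100
1111100111001010111110
1111110011100101011111
1111111001110010101111
1111111100111001010111
position 3 holds 1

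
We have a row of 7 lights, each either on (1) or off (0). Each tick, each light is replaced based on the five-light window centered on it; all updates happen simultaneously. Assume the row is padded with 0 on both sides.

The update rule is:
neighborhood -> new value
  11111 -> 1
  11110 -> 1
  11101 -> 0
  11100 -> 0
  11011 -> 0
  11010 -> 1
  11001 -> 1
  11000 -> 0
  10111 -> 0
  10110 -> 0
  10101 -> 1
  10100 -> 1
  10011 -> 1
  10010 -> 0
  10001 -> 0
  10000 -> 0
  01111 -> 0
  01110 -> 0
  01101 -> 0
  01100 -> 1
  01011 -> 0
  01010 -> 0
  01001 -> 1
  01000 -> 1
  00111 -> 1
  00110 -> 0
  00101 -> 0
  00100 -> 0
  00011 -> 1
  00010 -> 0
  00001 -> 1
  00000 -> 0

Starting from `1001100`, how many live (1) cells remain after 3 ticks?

0110100
1001110
0111000
count of 1: 3

3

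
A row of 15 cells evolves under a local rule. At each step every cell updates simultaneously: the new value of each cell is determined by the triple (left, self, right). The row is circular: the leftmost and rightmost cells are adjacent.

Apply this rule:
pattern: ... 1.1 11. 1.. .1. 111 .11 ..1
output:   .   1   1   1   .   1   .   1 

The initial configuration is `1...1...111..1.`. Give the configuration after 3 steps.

.1.1.1.1.1111.1
1.1.1.1.1.1111.
.1.1.1.1.1.1111

.1.1.1.1.1.1111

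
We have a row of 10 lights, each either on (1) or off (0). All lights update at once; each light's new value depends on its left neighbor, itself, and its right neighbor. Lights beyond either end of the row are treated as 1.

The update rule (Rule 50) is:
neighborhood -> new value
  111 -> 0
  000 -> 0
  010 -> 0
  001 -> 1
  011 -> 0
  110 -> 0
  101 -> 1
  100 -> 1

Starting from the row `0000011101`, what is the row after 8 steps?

0101010101

1000100010
0101010101
1010101010
0101010101  (repeats step 2; period 2)
step 8: 0101010101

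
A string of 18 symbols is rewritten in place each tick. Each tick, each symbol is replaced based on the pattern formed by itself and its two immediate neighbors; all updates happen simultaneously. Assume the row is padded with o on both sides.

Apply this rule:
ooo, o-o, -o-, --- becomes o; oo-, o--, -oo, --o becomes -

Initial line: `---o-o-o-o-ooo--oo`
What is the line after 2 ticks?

tick 1: -o-oooooooo-o----o
tick 2: ooo-oooooo-oo-oo--

ooo-oooooo-oo-oo--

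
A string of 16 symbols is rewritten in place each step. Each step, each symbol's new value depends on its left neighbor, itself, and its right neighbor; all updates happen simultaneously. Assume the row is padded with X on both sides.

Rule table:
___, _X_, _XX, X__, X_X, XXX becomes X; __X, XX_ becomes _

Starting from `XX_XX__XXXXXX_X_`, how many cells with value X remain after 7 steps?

X_XX_X_XXXXX_XXX
_XX_XXXXXXX_XXXX
XX_XXXXXXX_XXXXX
X_XXXXXXX_XXXXXX
_XXXXXXX_XXXXXXX
XXXXXXX_XXXXXXXX
XXXXXX_XXXXXXXXX
count of X: 15

15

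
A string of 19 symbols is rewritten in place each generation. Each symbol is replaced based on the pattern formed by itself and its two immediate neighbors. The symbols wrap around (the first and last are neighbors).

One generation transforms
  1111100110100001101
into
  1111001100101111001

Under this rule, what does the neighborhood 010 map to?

1

At position 10 the neighborhood is 010; the next row has 1 there.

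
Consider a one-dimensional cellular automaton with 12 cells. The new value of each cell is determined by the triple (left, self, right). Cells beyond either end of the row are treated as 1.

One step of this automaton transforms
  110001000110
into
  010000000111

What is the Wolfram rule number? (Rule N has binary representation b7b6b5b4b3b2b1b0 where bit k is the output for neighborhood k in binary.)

104

position 0: 111 → 0  (bit 7 = 0)
position 1: 110 → 1  (bit 6 = 1)
position 11: 101 → 1  (bit 5 = 1)
position 2: 100 → 0  (bit 4 = 0)
position 9: 011 → 1  (bit 3 = 1)
position 5: 010 → 0  (bit 2 = 0)
position 4: 001 → 0  (bit 1 = 0)
position 3: 000 → 0  (bit 0 = 0)
bits b7..b0 = 01101000 = 104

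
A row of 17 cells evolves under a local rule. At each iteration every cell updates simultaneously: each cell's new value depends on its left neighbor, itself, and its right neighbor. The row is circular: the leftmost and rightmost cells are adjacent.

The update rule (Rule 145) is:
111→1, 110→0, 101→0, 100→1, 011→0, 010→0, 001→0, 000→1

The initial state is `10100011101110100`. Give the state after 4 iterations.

00001001100110010

iteration 1: 00011001000100010
iteration 2: 11000100110011001
iteration 3: 10110010001000100
iteration 4: 00001001100110010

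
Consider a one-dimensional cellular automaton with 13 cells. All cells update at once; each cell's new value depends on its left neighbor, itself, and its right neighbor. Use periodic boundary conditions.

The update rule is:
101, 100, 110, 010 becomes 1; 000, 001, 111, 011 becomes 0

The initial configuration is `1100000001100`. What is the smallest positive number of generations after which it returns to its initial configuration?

generation 1: 0110000000110
generation 2: 0011000000011
generation 3: 1001100000001
generation 4: 1100110000000
generation 5: 0110011000000
generation 6: 0011001100000
generation 7: 0001100110000
generation 8: 0000110011000
generation 9: 0000011001100
generation 10: 0000001100110
generation 11: 0000000110011
generation 12: 1000000011001
generation 13: 1100000001100

13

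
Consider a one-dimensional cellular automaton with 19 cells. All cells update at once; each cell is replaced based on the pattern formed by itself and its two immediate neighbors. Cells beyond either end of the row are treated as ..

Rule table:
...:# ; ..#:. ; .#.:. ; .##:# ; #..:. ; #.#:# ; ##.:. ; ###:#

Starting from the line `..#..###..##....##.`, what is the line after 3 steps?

#.#.#.....##..#....

#....##...#..##.#..
..##.#..#....#.#..#
#.#.#.....##..#....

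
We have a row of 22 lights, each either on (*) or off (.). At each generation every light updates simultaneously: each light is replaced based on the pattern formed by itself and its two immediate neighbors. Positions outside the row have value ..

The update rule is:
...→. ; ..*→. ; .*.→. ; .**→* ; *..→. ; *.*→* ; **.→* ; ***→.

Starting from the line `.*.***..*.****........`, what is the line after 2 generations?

..***....**...........

generation 1: ..**.*...**..*........
generation 2: ..***....**...........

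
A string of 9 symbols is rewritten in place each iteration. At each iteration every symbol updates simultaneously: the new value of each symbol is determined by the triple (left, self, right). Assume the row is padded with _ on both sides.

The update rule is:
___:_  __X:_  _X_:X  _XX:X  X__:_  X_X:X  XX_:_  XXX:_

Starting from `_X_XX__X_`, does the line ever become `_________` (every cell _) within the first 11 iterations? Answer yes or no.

no

iteration 1: _XXX___X_
iteration 2: _X_____X_
iteration 3: _X_____X_  (fixed point — unchanged through iteration 11)
iteration 11 is _X_____X_, still not uniform _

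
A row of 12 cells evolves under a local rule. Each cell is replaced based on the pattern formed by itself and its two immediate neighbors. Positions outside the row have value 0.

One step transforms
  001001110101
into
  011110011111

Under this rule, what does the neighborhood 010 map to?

At position 2 the neighborhood is 010; the next row has 1 there.

1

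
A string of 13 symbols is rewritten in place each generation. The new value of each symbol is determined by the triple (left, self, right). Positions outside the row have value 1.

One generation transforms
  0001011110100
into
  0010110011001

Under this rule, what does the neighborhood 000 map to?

0

At position 1 the neighborhood is 000; the next row has 0 there.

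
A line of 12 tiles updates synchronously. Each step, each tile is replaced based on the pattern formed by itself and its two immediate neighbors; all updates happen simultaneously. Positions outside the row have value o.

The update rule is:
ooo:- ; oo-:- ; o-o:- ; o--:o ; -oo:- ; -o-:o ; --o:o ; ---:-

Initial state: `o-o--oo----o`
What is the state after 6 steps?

o----ooo-oo-

step 1: --ooo--o--o-
step 2: oo---oooooo-
step 3: --o-o-------
step 4: ooo-oo-----o
step 5: ------o---o-
step 6: o----ooo-oo-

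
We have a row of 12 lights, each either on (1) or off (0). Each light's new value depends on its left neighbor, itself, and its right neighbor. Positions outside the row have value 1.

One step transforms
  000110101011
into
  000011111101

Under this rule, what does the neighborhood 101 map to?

At position 5 the neighborhood is 101; the next row has 1 there.

1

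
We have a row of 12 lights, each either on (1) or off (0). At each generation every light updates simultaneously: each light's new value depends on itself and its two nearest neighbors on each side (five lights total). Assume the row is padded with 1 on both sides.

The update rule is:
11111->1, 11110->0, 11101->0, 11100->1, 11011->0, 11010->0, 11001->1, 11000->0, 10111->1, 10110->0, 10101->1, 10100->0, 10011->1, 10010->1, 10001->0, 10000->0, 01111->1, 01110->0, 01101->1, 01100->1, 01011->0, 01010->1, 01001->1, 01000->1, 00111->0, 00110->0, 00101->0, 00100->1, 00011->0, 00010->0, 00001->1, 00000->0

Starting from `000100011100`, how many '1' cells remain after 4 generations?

generation 1: 000110000111
generation 2: 000010010011
generation 3: 001011111101
generation 4: 110011110001
count of 1: 7

7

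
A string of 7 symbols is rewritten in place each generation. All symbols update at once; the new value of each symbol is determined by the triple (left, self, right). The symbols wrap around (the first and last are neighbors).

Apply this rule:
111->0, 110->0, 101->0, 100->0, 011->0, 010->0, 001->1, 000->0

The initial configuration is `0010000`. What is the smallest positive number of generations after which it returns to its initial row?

0100000
1000000
0000001
0000010
0000100
0001000
0010000

7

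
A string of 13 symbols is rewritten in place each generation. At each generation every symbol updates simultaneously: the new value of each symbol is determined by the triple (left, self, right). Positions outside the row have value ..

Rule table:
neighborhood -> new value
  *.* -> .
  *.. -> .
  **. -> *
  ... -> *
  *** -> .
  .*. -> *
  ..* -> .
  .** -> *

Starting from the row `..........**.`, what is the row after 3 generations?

*.*****.*.**.

generation 1: *********.**.
generation 2: *.......*.**.
generation 3: *.*****.*.**.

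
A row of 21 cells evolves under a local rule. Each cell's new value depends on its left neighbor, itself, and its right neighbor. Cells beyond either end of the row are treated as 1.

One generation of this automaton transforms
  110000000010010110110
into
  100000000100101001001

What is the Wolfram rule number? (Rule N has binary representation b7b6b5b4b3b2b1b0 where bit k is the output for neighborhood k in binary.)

162

position 0: 111 → 1  (bit 7 = 1)
position 1: 110 → 0  (bit 6 = 0)
position 14: 101 → 1  (bit 5 = 1)
position 2: 100 → 0  (bit 4 = 0)
position 15: 011 → 0  (bit 3 = 0)
position 10: 010 → 0  (bit 2 = 0)
position 9: 001 → 1  (bit 1 = 1)
position 3: 000 → 0  (bit 0 = 0)
bits b7..b0 = 10100010 = 162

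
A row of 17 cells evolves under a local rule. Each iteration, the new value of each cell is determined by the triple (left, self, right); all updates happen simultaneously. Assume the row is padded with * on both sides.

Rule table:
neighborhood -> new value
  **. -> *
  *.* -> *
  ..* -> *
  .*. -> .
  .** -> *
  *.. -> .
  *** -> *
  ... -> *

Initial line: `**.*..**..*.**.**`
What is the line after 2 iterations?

***..***.*.******
***.*****.*******

***.*****.*******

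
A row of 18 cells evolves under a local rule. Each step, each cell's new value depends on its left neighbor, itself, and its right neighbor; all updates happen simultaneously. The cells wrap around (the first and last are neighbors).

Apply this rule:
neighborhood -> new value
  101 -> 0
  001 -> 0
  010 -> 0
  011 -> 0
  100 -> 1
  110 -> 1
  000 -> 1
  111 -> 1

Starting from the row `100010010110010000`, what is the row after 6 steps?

011001000011001110
001100111001100111
100110011100110011
110011001110011001
111001100111001100
011100110011100110

011100110011100110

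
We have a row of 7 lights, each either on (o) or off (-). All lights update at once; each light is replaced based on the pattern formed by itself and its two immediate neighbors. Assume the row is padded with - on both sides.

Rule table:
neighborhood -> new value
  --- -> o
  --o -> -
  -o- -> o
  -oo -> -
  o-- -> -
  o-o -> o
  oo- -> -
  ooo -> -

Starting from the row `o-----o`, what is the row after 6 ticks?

o-----o

o-ooo-o
oo---oo
---o---
oo-o-oo
--ooo--
o-----o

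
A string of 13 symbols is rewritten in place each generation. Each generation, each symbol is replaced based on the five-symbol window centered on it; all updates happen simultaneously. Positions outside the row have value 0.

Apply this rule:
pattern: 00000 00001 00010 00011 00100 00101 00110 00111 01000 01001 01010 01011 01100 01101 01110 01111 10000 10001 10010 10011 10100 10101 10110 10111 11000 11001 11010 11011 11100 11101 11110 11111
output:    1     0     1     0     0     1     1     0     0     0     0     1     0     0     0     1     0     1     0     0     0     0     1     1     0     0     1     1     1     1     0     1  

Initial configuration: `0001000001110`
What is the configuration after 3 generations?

0010100001000

1010001000010
1000110000100
0010100001000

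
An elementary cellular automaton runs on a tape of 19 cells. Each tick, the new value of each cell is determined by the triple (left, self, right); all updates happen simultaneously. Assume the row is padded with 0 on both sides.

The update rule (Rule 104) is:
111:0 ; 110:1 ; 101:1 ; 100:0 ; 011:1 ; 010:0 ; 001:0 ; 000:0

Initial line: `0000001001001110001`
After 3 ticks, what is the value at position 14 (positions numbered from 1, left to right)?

0000000000001010000
0000000000000100000
0000000000000000000
position 14 holds 0

0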